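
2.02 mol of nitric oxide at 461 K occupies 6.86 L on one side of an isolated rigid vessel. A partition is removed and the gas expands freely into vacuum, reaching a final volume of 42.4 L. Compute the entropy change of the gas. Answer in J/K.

For an ideal gas in free expansion Q = 0 and W = 0, so T is unchanged.
Entropy is a state function; using a reversible isothermal path, ΔS_gas = nR ln(V₂/V₁) = 2.02 × 8.314 × ln(42.4/6.86) = 30.6 J/K.

ΔS_gas = 30.6 J/K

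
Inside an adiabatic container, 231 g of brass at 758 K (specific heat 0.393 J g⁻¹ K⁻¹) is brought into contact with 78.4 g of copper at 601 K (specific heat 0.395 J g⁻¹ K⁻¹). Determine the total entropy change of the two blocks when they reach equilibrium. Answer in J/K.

Energy balance: T_f = (m₁c₁T₁ + m₂c₂T₂)/(m₁c₁ + m₂c₂) = 718.07 K.
ΔS₁ = m₁c₁ ln(T_f/T₁) = 90.783 × ln(718.07/758) = -4.913 J/K.
ΔS₂ = m₂c₂ ln(T_f/T₂) = 30.968 × ln(718.07/601) = 5.511 J/K.
ΔS_total = -4.913 + 5.511 = 0.598 J/K.

ΔS_total = 0.598 J/K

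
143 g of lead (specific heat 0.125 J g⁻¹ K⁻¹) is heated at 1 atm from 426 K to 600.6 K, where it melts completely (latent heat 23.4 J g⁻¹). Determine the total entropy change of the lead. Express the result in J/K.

Warming step: ΔS₁ = m c ln(T_tr/T_i) = 143 × 0.125 × ln(600.6/426) = 6.14 J/K.
Phase change: ΔS₂ = +mL/T_tr = 143 × 23.4 / 600.6 = 5.571 J/K.
ΔS_total = (6.14) + (5.571) = 11.7 J/K.

ΔS = 11.7 J/K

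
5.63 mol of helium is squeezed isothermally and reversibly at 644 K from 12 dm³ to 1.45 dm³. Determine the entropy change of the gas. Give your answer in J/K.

For an isothermal ideal gas ΔS_gas = nR ln(V₂/V₁) = 5.63 × 8.314 × ln(1.45/12) = -98.9 J/K.

ΔS_gas = -98.9 J/K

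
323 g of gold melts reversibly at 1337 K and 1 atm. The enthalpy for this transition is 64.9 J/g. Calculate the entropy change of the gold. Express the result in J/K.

Heat absorbed by the substance: Q = mL = 323 × 64.9 = 20962.7 J.
At constant T, ΔS = Q_rev/T = 20962.7 / 1337 = 15.7 J/K.

ΔS = 15.7 J/K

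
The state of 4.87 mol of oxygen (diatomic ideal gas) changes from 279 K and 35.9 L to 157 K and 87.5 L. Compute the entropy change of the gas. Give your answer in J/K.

Entropy is a state function: ΔS = nC_V ln(T₂/T₁) + nR ln(V₂/V₁), with C_V = 5R/2 = 20.79 J mol⁻¹ K⁻¹ for a diatomic ideal gas.
ΔS = 4.87 × [20.79 × ln(157/279) + 8.314 × ln(87.5/35.9)] = -22.1 J/K.

ΔS = -22.1 J/K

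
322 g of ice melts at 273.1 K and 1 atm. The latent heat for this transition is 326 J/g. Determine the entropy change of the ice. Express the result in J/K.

Heat absorbed by the substance: Q = mL = 322 × 326 = 104972 J.
At constant T, ΔS = Q_rev/T = 104972 / 273.1 = 384 J/K.

ΔS = 384 J/K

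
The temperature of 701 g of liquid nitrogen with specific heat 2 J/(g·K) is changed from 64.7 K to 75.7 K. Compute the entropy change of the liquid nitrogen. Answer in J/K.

ΔS = ∫dQ_rev/T = m c ln(T₂/T₁) = 701 × 2 × ln(75.7/64.7) = 220 J/K.

ΔS = 220 J/K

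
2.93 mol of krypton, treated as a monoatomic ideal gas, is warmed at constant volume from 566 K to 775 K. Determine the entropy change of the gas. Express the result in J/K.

ΔS = 11.5 J/K

At constant volume, ΔS = nC_V ln(T₂/T₁) with C_V = 3R/2 = 12.47 J mol⁻¹ K⁻¹.
ΔS = 2.93 × 12.47 × ln(775/566) = 11.5 J/K.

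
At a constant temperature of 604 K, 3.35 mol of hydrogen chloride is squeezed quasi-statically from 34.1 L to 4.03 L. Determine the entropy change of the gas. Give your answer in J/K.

For an isothermal ideal gas ΔS_gas = nR ln(V₂/V₁) = 3.35 × 8.314 × ln(4.03/34.1) = -59.5 J/K.

ΔS_gas = -59.5 J/K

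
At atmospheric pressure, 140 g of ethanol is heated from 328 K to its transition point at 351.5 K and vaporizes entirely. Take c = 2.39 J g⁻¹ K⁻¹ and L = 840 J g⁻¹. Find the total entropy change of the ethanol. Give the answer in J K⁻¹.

Warming step: ΔS₁ = m c ln(T_tr/T_i) = 140 × 2.39 × ln(351.5/328) = 23.15 J/K.
Phase change: ΔS₂ = +mL/T_tr = 140 × 840 / 351.5 = 334.6 J/K.
ΔS_total = (23.15) + (334.6) = 358 J/K.

ΔS = 358 J/K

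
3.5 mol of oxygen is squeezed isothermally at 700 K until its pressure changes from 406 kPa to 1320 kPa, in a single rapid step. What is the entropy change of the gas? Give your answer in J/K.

ΔS_gas = -34.3 J/K

Entropy is a state function, so ΔS_gas depends only on the end states.
For an isothermal ideal gas ΔS_gas = nR ln(P₁/P₂) = 3.5 × 8.314 × ln(406/1320) = -34.3 J/K.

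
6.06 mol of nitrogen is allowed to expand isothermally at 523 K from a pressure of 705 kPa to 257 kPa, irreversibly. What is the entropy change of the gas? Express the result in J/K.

Entropy is a state function, so ΔS_gas depends only on the end states.
For an isothermal ideal gas ΔS_gas = nR ln(P₁/P₂) = 6.06 × 8.314 × ln(705/257) = 50.8 J/K.

ΔS_gas = 50.8 J/K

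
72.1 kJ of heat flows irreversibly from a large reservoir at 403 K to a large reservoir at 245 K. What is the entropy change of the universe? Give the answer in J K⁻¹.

ΔS_hot = −Q/T_H = −72100/403 = -178.9 J/K and ΔS_cold = +Q/T_C = 72100/245 = 294.3 J/K.
ΔS_total = -178.9 + 294.3 = 115 J/K, positive as the second law requires.

ΔS_total = 115 J/K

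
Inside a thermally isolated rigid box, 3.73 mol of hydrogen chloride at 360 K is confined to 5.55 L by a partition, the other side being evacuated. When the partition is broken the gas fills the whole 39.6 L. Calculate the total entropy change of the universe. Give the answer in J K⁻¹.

ΔS_universe = 60.9 J/K

For an ideal gas in free expansion Q = 0 and W = 0, so T is unchanged.
Entropy is a state function; using a reversible isothermal path, ΔS_gas = nR ln(V₂/V₁) = 3.73 × 8.314 × ln(39.6/5.55) = 60.9 J/K.
The insulated surroundings exchange no heat, so ΔS_surr = 0 and ΔS_universe = ΔS_gas.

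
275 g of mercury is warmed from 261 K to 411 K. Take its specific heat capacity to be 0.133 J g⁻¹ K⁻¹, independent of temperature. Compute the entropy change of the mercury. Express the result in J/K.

ΔS = ∫dQ_rev/T = m c ln(T₂/T₁) = 275 × 0.133 × ln(411/261) = 16.6 J/K.

ΔS = 16.6 J/K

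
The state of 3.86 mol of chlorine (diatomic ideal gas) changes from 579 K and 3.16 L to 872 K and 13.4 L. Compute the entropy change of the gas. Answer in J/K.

Entropy is a state function: ΔS = nC_V ln(T₂/T₁) + nR ln(V₂/V₁), with C_V = 5R/2 = 20.79 J mol⁻¹ K⁻¹ for a diatomic ideal gas.
ΔS = 3.86 × [20.79 × ln(872/579) + 8.314 × ln(13.4/3.16)] = 79.2 J/K.

ΔS = 79.2 J/K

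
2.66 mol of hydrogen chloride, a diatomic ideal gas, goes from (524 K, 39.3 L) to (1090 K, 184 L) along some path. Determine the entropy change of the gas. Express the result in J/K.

ΔS = 74.6 J/K

Entropy is a state function: ΔS = nC_V ln(T₂/T₁) + nR ln(V₂/V₁), with C_V = 5R/2 = 20.79 J mol⁻¹ K⁻¹ for a diatomic ideal gas.
ΔS = 2.66 × [20.79 × ln(1090/524) + 8.314 × ln(184/39.3)] = 74.6 J/K.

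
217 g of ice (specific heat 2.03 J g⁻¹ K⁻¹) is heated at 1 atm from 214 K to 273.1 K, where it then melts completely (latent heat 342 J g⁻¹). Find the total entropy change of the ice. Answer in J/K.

ΔS = 379 J/K

Warming step: ΔS₁ = m c ln(T_tr/T_i) = 217 × 2.03 × ln(273.1/214) = 107.4 J/K.
Phase change: ΔS₂ = +mL/T_tr = 217 × 342 / 273.1 = 271.7 J/K.
ΔS_total = (107.4) + (271.7) = 379 J/K.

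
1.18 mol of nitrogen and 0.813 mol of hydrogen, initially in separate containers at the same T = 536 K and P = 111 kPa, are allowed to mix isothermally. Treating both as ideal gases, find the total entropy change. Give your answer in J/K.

Mole fractions: x_A = 1.18/1.99 = 0.592, x_B = 0.408.
ΔS_mix = −R(n_A ln x_A + n_B ln x_B) = −8.314 × (1.18 ln 0.592 + 0.813 ln 0.408) = 11.2 J/K.

ΔS_mix = 11.2 J/K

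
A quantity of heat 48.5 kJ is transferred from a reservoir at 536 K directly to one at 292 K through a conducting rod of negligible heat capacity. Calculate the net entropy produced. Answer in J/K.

ΔS_total = 75.6 J/K

ΔS_hot = −Q/T_H = −48500/536 = -90.49 J/K and ΔS_cold = +Q/T_C = 48500/292 = 166.1 J/K.
ΔS_total = -90.49 + 166.1 = 75.6 J/K, positive as the second law requires.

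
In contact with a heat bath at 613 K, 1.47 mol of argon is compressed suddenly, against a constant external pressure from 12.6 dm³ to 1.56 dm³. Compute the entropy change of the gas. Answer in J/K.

Entropy is a state function, so ΔS_gas depends only on the end states.
For an isothermal ideal gas ΔS_gas = nR ln(V₂/V₁) = 1.47 × 8.314 × ln(1.56/12.6) = -25.5 J/K.

ΔS_gas = -25.5 J/K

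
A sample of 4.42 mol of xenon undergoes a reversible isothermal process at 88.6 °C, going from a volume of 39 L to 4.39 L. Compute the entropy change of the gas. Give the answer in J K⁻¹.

For an isothermal ideal gas ΔS_gas = nR ln(V₂/V₁) = 4.42 × 8.314 × ln(4.39/39) = -80.3 J/K.

ΔS_gas = -80.3 J/K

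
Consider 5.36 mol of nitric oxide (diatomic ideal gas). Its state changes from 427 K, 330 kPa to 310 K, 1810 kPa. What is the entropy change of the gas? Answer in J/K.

ΔS = nC_p ln(T₂/T₁) − nR ln(P₂/P₁), with C_p = 7R/2 = 29.1 J mol⁻¹ K⁻¹ for a diatomic ideal gas.
ΔS = 5.36 × [29.1 × ln(310/427) − 8.314 × ln(1810/330)] = -126 J/K.

ΔS = -126 J/K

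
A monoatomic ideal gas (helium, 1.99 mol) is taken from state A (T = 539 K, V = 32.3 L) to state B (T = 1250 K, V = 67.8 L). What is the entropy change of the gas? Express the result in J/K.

Entropy is a state function: ΔS = nC_V ln(T₂/T₁) + nR ln(V₂/V₁), with C_V = 3R/2 = 12.47 J mol⁻¹ K⁻¹ for a monoatomic ideal gas.
ΔS = 1.99 × [12.47 × ln(1250/539) + 8.314 × ln(67.8/32.3)] = 33.1 J/K.

ΔS = 33.1 J/K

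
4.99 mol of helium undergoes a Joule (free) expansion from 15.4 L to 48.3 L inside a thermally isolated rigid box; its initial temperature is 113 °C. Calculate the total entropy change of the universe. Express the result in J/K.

No heat is exchanged and no work is done, so the ideal-gas temperature stays constant.
Entropy is a state function; using a reversible isothermal path, ΔS_gas = nR ln(V₂/V₁) = 4.99 × 8.314 × ln(48.3/15.4) = 47.4 J/K.
The insulated surroundings exchange no heat, so ΔS_surr = 0 and ΔS_universe = ΔS_gas.

ΔS_universe = 47.4 J/K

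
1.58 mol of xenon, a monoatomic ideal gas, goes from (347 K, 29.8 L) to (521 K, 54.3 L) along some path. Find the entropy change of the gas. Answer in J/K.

Entropy is a state function: ΔS = nC_V ln(T₂/T₁) + nR ln(V₂/V₁), with C_V = 3R/2 = 12.47 J mol⁻¹ K⁻¹ for a monoatomic ideal gas.
ΔS = 1.58 × [12.47 × ln(521/347) + 8.314 × ln(54.3/29.8)] = 15.9 J/K.

ΔS = 15.9 J/K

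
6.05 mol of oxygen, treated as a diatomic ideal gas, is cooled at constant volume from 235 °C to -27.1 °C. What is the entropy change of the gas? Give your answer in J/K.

In kelvin: T₁ = 508.15 K, T₂ = 246.05 K. At constant volume, ΔS = nC_V ln(T₂/T₁) with C_V = 5R/2 = 20.79 J mol⁻¹ K⁻¹.
ΔS = 6.05 × 20.79 × ln(246.05/508.15) = -91.2 J/K.

ΔS = -91.2 J/K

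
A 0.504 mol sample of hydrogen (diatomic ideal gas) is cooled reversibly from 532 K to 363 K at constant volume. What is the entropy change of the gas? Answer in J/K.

At constant volume, ΔS = nC_V ln(T₂/T₁) with C_V = 5R/2 = 20.79 J mol⁻¹ K⁻¹.
ΔS = 0.504 × 20.79 × ln(363/532) = -4 J/K.

ΔS = -4 J/K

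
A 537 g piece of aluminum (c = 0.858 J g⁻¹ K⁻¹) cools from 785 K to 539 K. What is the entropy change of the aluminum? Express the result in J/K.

ΔS = ∫dQ_rev/T = m c ln(T₂/T₁) = 537 × 0.858 × ln(539/785) = -173 J/K.

ΔS = -173 J/K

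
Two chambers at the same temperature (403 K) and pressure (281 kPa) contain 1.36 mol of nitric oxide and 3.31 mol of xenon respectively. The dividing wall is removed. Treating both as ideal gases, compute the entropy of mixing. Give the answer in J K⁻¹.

ΔS_mix = 23.4 J/K

Mole fractions: x_A = 1.36/4.67 = 0.291, x_B = 0.709.
ΔS_mix = −R(n_A ln x_A + n_B ln x_B) = −8.314 × (1.36 ln 0.291 + 3.31 ln 0.709) = 23.4 J/K.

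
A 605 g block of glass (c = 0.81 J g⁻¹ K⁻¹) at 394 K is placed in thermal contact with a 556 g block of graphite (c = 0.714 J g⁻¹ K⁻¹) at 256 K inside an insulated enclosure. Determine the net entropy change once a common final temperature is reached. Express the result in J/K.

ΔS_total = 19.9 J/K

Energy balance: T_f = (m₁c₁T₁ + m₂c₂T₂)/(m₁c₁ + m₂c₂) = 332.24 K.
ΔS₁ = m₁c₁ ln(T_f/T₁) = 490.05 × ln(332.24/394) = -83.551 J/K.
ΔS₂ = m₂c₂ ln(T_f/T₂) = 396.984 × ln(332.24/256) = 103.49 J/K.
ΔS_total = -83.551 + 103.49 = 19.9 J/K.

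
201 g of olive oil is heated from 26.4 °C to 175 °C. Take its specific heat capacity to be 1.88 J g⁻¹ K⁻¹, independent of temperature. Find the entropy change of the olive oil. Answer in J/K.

In kelvin: T₁ = 299.55 K, T₂ = 448.15 K. ΔS = ∫dQ_rev/T = m c ln(T₂/T₁) = 201 × 1.88 × ln(448.15/299.55) = 152 J/K.

ΔS = 152 J/K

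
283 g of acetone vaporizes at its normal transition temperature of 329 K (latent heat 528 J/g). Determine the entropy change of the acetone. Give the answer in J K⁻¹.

Heat absorbed by the substance: Q = mL = 283 × 528 = 149424 J.
At constant T, ΔS = Q_rev/T = 149424 / 329 = 454 J/K.

ΔS = 454 J/K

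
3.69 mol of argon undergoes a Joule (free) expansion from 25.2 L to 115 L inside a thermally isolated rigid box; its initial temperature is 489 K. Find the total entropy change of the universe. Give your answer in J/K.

No heat is exchanged and no work is done, so the ideal-gas temperature stays constant.
Entropy is a state function; using a reversible isothermal path, ΔS_gas = nR ln(V₂/V₁) = 3.69 × 8.314 × ln(115/25.2) = 46.6 J/K.
The insulated surroundings exchange no heat, so ΔS_surr = 0 and ΔS_universe = ΔS_gas.

ΔS_universe = 46.6 J/K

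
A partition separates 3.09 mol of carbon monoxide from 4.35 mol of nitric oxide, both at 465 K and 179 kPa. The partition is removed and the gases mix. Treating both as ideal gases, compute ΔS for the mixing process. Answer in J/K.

ΔS_mix = 42 J/K

Mole fractions: x_A = 3.09/7.44 = 0.415, x_B = 0.585.
ΔS_mix = −R(n_A ln x_A + n_B ln x_B) = −8.314 × (3.09 ln 0.415 + 4.35 ln 0.585) = 42 J/K.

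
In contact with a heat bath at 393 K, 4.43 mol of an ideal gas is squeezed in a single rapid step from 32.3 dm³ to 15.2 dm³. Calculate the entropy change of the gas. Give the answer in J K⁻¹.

Entropy is a state function, so ΔS_gas depends only on the end states.
For an isothermal ideal gas ΔS_gas = nR ln(V₂/V₁) = 4.43 × 8.314 × ln(15.2/32.3) = -27.8 J/K.

ΔS_gas = -27.8 J/K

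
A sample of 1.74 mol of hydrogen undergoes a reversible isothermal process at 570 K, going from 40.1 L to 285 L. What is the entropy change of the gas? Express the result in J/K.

ΔS_gas = 28.4 J/K

For an isothermal ideal gas ΔS_gas = nR ln(V₂/V₁) = 1.74 × 8.314 × ln(285/40.1) = 28.4 J/K.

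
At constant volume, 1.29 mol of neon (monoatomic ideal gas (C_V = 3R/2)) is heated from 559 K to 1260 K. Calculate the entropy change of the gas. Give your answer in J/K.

ΔS = 13.1 J/K

At constant volume, ΔS = nC_V ln(T₂/T₁) with C_V = 3R/2 = 12.47 J mol⁻¹ K⁻¹.
ΔS = 1.29 × 12.47 × ln(1260/559) = 13.1 J/K.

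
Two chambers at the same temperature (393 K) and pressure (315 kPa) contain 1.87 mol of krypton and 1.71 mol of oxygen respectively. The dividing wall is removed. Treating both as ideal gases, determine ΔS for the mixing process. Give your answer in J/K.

Mole fractions: x_A = 1.87/3.58 = 0.522, x_B = 0.478.
ΔS_mix = −R(n_A ln x_A + n_B ln x_B) = −8.314 × (1.87 ln 0.522 + 1.71 ln 0.478) = 20.6 J/K.

ΔS_mix = 20.6 J/K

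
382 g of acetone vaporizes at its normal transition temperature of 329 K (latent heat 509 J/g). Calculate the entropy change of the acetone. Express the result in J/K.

Heat absorbed by the substance: Q = mL = 382 × 509 = 194438 J.
At constant T, ΔS = Q_rev/T = 194438 / 329 = 591 J/K.

ΔS = 591 J/K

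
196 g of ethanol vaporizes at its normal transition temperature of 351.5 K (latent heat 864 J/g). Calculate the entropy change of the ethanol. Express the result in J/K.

Heat absorbed by the substance: Q = mL = 196 × 864 = 169344 J.
At constant T, ΔS = Q_rev/T = 169344 / 351.5 = 482 J/K.

ΔS = 482 J/K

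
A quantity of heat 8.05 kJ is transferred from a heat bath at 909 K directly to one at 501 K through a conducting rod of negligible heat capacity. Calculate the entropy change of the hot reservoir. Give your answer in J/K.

The hot reservoir loses heat Q, so ΔS_hot = −Q/T_H = −8050/909 = -8.86 J/K.

ΔS_hot = -8.86 J/K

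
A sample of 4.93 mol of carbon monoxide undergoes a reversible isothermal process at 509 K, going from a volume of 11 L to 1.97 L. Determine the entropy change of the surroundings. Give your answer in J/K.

For an isothermal ideal gas ΔS_gas = nR ln(V₂/V₁) = 4.93 × 8.314 × ln(1.97/11) = -70.5 J/K.
The process is reversible, so ΔS_surr = −ΔS_gas = 70.5 J/K and ΔS_universe = 0.

ΔS_surr = 70.5 J/K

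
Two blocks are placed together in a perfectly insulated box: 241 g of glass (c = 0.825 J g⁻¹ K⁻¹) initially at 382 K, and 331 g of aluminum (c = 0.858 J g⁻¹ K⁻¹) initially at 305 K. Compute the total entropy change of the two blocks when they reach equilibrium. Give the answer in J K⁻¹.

ΔS_total = 3 J/K

Energy balance: T_f = (m₁c₁T₁ + m₂c₂T₂)/(m₁c₁ + m₂c₂) = 336.71 K.
ΔS₁ = m₁c₁ ln(T_f/T₁) = 198.825 × ln(336.71/382) = -25.09 J/K.
ΔS₂ = m₂c₂ ln(T_f/T₂) = 283.998 × ln(336.71/305) = 28.09 J/K.
ΔS_total = -25.09 + 28.09 = 3 J/K.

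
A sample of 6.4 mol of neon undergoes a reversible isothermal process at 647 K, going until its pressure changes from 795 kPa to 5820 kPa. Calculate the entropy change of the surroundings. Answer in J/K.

ΔS_surr = 106 J/K

For an isothermal ideal gas ΔS_gas = nR ln(P₁/P₂) = 6.4 × 8.314 × ln(795/5820) = -106 J/K.
The process is reversible, so ΔS_surr = −ΔS_gas = 106 J/K and ΔS_universe = 0.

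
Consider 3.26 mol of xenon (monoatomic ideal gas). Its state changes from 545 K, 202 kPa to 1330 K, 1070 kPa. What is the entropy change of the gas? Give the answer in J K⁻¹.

ΔS = 15.3 J/K

ΔS = nC_p ln(T₂/T₁) − nR ln(P₂/P₁), with C_p = 5R/2 = 20.79 J mol⁻¹ K⁻¹ for a monoatomic ideal gas.
ΔS = 3.26 × [20.79 × ln(1330/545) − 8.314 × ln(1070/202)] = 15.3 J/K.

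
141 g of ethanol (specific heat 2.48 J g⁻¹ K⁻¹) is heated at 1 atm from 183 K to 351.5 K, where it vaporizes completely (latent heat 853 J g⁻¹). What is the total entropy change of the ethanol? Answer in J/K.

Warming step: ΔS₁ = m c ln(T_tr/T_i) = 141 × 2.48 × ln(351.5/183) = 228.2 J/K.
Phase change: ΔS₂ = +mL/T_tr = 141 × 853 / 351.5 = 342.2 J/K.
ΔS_total = (228.2) + (342.2) = 570 J/K.

ΔS = 570 J/K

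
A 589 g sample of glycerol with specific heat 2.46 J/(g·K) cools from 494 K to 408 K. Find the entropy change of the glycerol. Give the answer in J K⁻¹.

ΔS = -277 J/K

ΔS = ∫dQ_rev/T = m c ln(T₂/T₁) = 589 × 2.46 × ln(408/494) = -277 J/K.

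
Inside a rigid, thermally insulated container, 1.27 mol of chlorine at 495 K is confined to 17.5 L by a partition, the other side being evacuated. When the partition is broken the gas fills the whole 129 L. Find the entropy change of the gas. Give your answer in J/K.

No heat is exchanged and no work is done, so the ideal-gas temperature stays constant.
Entropy is a state function; using a reversible isothermal path, ΔS_gas = nR ln(V₂/V₁) = 1.27 × 8.314 × ln(129/17.5) = 21.1 J/K.

ΔS_gas = 21.1 J/K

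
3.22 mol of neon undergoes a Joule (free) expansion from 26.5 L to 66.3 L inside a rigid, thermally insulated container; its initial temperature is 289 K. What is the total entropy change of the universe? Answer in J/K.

For an ideal gas in free expansion Q = 0 and W = 0, so T is unchanged.
Entropy is a state function; using a reversible isothermal path, ΔS_gas = nR ln(V₂/V₁) = 3.22 × 8.314 × ln(66.3/26.5) = 24.6 J/K.
The insulated surroundings exchange no heat, so ΔS_surr = 0 and ΔS_universe = ΔS_gas.

ΔS_universe = 24.6 J/K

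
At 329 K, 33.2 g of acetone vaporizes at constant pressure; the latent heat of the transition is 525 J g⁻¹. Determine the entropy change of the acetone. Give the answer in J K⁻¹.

Heat absorbed by the substance: Q = mL = 33.2 × 525 = 17430 J.
At constant T, ΔS = Q_rev/T = 17430 / 329 = 53 J/K.

ΔS = 53 J/K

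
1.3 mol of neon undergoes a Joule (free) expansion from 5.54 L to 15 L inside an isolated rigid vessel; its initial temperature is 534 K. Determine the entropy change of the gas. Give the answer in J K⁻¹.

For an ideal gas in free expansion Q = 0 and W = 0, so T is unchanged.
Entropy is a state function; using a reversible isothermal path, ΔS_gas = nR ln(V₂/V₁) = 1.3 × 8.314 × ln(15/5.54) = 10.8 J/K.

ΔS_gas = 10.8 J/K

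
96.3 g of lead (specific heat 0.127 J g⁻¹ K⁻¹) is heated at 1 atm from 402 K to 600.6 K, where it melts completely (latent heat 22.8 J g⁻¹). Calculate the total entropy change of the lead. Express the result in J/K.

ΔS = 8.57 J/K

Warming step: ΔS₁ = m c ln(T_tr/T_i) = 96.3 × 0.127 × ln(600.6/402) = 4.91 J/K.
Phase change: ΔS₂ = +mL/T_tr = 96.3 × 22.8 / 600.6 = 3.656 J/K.
ΔS_total = (4.91) + (3.656) = 8.57 J/K.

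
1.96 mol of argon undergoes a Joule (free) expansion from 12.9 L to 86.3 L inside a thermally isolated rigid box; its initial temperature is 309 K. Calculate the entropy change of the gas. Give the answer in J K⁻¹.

For an ideal gas in free expansion Q = 0 and W = 0, so T is unchanged.
Entropy is a state function; using a reversible isothermal path, ΔS_gas = nR ln(V₂/V₁) = 1.96 × 8.314 × ln(86.3/12.9) = 31 J/K.

ΔS_gas = 31 J/K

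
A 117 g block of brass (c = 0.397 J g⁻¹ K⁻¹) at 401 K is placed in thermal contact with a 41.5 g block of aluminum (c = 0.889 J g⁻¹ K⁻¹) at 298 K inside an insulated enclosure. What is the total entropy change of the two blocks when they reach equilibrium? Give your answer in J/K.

Energy balance: T_f = (m₁c₁T₁ + m₂c₂T₂)/(m₁c₁ + m₂c₂) = 355.4 K.
ΔS₁ = m₁c₁ ln(T_f/T₁) = 46.449 × ln(355.4/401) = -5.6066 J/K.
ΔS₂ = m₂c₂ ln(T_f/T₂) = 36.8935 × ln(355.4/298) = 6.4993 J/K.
ΔS_total = -5.6066 + 6.4993 = 0.893 J/K.

ΔS_total = 0.893 J/K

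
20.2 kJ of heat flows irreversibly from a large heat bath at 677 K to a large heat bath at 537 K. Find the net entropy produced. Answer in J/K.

ΔS_hot = −Q/T_H = −20200/677 = -29.84 J/K and ΔS_cold = +Q/T_C = 20200/537 = 37.62 J/K.
ΔS_total = -29.84 + 37.62 = 7.78 J/K, positive as the second law requires.

ΔS_total = 7.78 J/K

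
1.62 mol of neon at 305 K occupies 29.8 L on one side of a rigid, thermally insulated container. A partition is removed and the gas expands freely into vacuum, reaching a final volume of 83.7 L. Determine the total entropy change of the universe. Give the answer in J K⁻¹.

ΔS_universe = 13.9 J/K

For an ideal gas in free expansion Q = 0 and W = 0, so T is unchanged.
Entropy is a state function; using a reversible isothermal path, ΔS_gas = nR ln(V₂/V₁) = 1.62 × 8.314 × ln(83.7/29.8) = 13.9 J/K.
The insulated surroundings exchange no heat, so ΔS_surr = 0 and ΔS_universe = ΔS_gas.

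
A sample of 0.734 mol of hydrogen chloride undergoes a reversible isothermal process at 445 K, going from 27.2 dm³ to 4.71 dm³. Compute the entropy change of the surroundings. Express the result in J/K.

ΔS_surr = 10.7 J/K

For an isothermal ideal gas ΔS_gas = nR ln(V₂/V₁) = 0.734 × 8.314 × ln(4.71/27.2) = -10.7 J/K.
The process is reversible, so ΔS_surr = −ΔS_gas = 10.7 J/K and ΔS_universe = 0.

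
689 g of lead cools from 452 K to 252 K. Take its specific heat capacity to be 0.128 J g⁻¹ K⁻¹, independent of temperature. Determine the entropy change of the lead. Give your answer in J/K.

ΔS = ∫dQ_rev/T = m c ln(T₂/T₁) = 689 × 0.128 × ln(252/452) = -51.5 J/K.

ΔS = -51.5 J/K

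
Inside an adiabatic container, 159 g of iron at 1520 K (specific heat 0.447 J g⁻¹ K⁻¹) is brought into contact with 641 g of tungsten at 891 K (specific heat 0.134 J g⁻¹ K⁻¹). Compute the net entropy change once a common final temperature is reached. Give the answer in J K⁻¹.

Energy balance: T_f = (m₁c₁T₁ + m₂c₂T₂)/(m₁c₁ + m₂c₂) = 1175.8 K.
ΔS₁ = m₁c₁ ln(T_f/T₁) = 71.073 × ln(1175.8/1520) = -18.249 J/K.
ΔS₂ = m₂c₂ ln(T_f/T₂) = 85.894 × ln(1175.8/891) = 23.824 J/K.
ΔS_total = -18.249 + 23.824 = 5.58 J/K.

ΔS_total = 5.58 J/K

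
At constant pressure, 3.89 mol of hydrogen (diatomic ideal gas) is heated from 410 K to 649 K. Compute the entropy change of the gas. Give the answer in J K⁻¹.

ΔS = 52 J/K

At constant pressure, ΔS = nC_p ln(T₂/T₁) with C_p = 7R/2 = 29.1 J mol⁻¹ K⁻¹.
ΔS = 3.89 × 29.1 × ln(649/410) = 52 J/K.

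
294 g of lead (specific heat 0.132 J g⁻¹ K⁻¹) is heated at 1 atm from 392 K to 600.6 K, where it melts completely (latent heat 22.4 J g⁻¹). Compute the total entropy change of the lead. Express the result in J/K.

Warming step: ΔS₁ = m c ln(T_tr/T_i) = 294 × 0.132 × ln(600.6/392) = 16.56 J/K.
Phase change: ΔS₂ = +mL/T_tr = 294 × 22.4 / 600.6 = 10.97 J/K.
ΔS_total = (16.56) + (10.97) = 27.5 J/K.

ΔS = 27.5 J/K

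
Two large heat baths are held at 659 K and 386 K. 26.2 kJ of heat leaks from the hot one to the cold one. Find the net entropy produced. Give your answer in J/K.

ΔS_hot = −Q/T_H = −26200/659 = -39.76 J/K and ΔS_cold = +Q/T_C = 26200/386 = 67.88 J/K.
ΔS_total = -39.76 + 67.88 = 28.1 J/K, positive as the second law requires.

ΔS_total = 28.1 J/K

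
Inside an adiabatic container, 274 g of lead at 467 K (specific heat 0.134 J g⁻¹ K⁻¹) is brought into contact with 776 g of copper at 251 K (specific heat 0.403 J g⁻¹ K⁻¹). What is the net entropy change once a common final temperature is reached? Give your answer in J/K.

ΔS_total = 7.45 J/K

Energy balance: T_f = (m₁c₁T₁ + m₂c₂T₂)/(m₁c₁ + m₂c₂) = 273.7 K.
ΔS₁ = m₁c₁ ln(T_f/T₁) = 36.716 × ln(273.7/467) = -19.62 J/K.
ΔS₂ = m₂c₂ ln(T_f/T₂) = 312.728 × ln(273.7/251) = 27.07 J/K.
ΔS_total = -19.62 + 27.07 = 7.45 J/K.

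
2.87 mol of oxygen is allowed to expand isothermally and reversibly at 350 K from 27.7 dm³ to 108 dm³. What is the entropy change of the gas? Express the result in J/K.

For an isothermal ideal gas ΔS_gas = nR ln(V₂/V₁) = 2.87 × 8.314 × ln(108/27.7) = 32.5 J/K.

ΔS_gas = 32.5 J/K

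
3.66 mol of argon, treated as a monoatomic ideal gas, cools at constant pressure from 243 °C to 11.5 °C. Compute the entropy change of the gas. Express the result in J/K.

In kelvin: T₁ = 516.15 K, T₂ = 284.65 K. At constant pressure, ΔS = nC_p ln(T₂/T₁) with C_p = 5R/2 = 20.79 J mol⁻¹ K⁻¹.
ΔS = 3.66 × 20.79 × ln(284.65/516.15) = -45.3 J/K.

ΔS = -45.3 J/K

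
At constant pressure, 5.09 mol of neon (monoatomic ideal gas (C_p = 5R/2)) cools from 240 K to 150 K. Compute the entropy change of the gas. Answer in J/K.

ΔS = -49.7 J/K

At constant pressure, ΔS = nC_p ln(T₂/T₁) with C_p = 5R/2 = 20.79 J mol⁻¹ K⁻¹.
ΔS = 5.09 × 20.79 × ln(150/240) = -49.7 J/K.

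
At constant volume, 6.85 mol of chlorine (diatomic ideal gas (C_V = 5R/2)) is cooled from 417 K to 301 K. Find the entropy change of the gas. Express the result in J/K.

ΔS = -46.4 J/K

At constant volume, ΔS = nC_V ln(T₂/T₁) with C_V = 5R/2 = 20.79 J mol⁻¹ K⁻¹.
ΔS = 6.85 × 20.79 × ln(301/417) = -46.4 J/K.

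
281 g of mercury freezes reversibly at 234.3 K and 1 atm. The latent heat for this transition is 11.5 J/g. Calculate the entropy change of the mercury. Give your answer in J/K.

Heat released by the substance: Q = −mL = −281 × 11.5 = −3231.5 J.
At constant T, ΔS = Q_rev/T = −3231.5 / 234.3 = -13.8 J/K.

ΔS = -13.8 J/K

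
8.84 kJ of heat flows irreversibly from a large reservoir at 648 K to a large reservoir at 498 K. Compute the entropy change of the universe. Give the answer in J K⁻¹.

ΔS_total = 4.11 J/K

ΔS_hot = −Q/T_H = −8840/648 = -13.64 J/K and ΔS_cold = +Q/T_C = 8840/498 = 17.75 J/K.
ΔS_total = -13.64 + 17.75 = 4.11 J/K, positive as the second law requires.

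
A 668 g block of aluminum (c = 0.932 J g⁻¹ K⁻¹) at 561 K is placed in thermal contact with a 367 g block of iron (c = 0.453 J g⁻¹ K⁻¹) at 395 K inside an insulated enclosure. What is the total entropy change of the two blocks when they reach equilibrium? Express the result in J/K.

Energy balance: T_f = (m₁c₁T₁ + m₂c₂T₂)/(m₁c₁ + m₂c₂) = 526.01 K.
ΔS₁ = m₁c₁ ln(T_f/T₁) = 622.576 × ln(526.01/561) = -40.09 J/K.
ΔS₂ = m₂c₂ ln(T_f/T₂) = 166.251 × ln(526.01/395) = 47.62 J/K.
ΔS_total = -40.09 + 47.62 = 7.53 J/K.

ΔS_total = 7.53 J/K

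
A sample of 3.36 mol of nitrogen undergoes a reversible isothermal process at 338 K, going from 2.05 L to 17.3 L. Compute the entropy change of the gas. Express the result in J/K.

For an isothermal ideal gas ΔS_gas = nR ln(V₂/V₁) = 3.36 × 8.314 × ln(17.3/2.05) = 59.6 J/K.

ΔS_gas = 59.6 J/K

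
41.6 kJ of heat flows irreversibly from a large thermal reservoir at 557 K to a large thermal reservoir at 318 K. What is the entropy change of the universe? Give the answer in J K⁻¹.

ΔS_hot = −Q/T_H = −41600/557 = -74.69 J/K and ΔS_cold = +Q/T_C = 41600/318 = 130.8 J/K.
ΔS_total = -74.69 + 130.8 = 56.1 J/K, positive as the second law requires.

ΔS_total = 56.1 J/K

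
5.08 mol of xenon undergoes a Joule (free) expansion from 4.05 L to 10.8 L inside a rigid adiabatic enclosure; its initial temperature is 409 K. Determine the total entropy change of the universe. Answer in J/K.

ΔS_universe = 41.4 J/K

For an ideal gas in free expansion Q = 0 and W = 0, so T is unchanged.
Entropy is a state function; using a reversible isothermal path, ΔS_gas = nR ln(V₂/V₁) = 5.08 × 8.314 × ln(10.8/4.05) = 41.4 J/K.
The insulated surroundings exchange no heat, so ΔS_surr = 0 and ΔS_universe = ΔS_gas.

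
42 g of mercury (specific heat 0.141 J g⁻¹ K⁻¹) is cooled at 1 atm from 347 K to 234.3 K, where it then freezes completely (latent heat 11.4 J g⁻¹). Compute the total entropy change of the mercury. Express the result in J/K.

Cooling step: ΔS₁ = m c ln(T_tr/T_i) = 42 × 0.141 × ln(234.3/347) = -2.326 J/K.
Phase change: ΔS₂ = −mL/T_tr = −42 × 11.4 / 234.3 = -2.044 J/K.
ΔS_total = (-2.326) + (-2.044) = -4.37 J/K.

ΔS = -4.37 J/K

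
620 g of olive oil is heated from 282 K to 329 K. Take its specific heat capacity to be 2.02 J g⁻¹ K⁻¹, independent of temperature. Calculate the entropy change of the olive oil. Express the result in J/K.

ΔS = 193 J/K

ΔS = ∫dQ_rev/T = m c ln(T₂/T₁) = 620 × 2.02 × ln(329/282) = 193 J/K.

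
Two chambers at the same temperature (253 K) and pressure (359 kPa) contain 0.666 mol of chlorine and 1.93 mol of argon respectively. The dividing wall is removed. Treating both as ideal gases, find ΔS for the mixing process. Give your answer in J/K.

ΔS_mix = 12.3 J/K

Mole fractions: x_A = 0.666/2.6 = 0.257, x_B = 0.743.
ΔS_mix = −R(n_A ln x_A + n_B ln x_B) = −8.314 × (0.666 ln 0.257 + 1.93 ln 0.743) = 12.3 J/K.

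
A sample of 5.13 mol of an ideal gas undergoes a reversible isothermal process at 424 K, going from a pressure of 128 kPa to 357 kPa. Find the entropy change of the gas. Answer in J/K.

For an isothermal ideal gas ΔS_gas = nR ln(P₁/P₂) = 5.13 × 8.314 × ln(128/357) = -43.7 J/K.

ΔS_gas = -43.7 J/K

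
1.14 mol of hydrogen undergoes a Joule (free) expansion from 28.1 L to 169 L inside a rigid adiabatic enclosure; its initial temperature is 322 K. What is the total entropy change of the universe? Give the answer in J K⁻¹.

ΔS_universe = 17 J/K

For an ideal gas in free expansion Q = 0 and W = 0, so T is unchanged.
Entropy is a state function; using a reversible isothermal path, ΔS_gas = nR ln(V₂/V₁) = 1.14 × 8.314 × ln(169/28.1) = 17 J/K.
The insulated surroundings exchange no heat, so ΔS_surr = 0 and ΔS_universe = ΔS_gas.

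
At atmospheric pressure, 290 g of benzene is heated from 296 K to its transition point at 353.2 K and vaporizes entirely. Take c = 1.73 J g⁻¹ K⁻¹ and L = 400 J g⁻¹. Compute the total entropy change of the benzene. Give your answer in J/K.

ΔS = 417 J/K

Warming step: ΔS₁ = m c ln(T_tr/T_i) = 290 × 1.73 × ln(353.2/296) = 88.64 J/K.
Phase change: ΔS₂ = +mL/T_tr = 290 × 400 / 353.2 = 328.4 J/K.
ΔS_total = (88.64) + (328.4) = 417 J/K.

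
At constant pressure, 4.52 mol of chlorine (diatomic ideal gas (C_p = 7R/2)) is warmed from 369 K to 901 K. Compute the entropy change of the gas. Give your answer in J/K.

At constant pressure, ΔS = nC_p ln(T₂/T₁) with C_p = 7R/2 = 29.1 J mol⁻¹ K⁻¹.
ΔS = 4.52 × 29.1 × ln(901/369) = 117 J/K.

ΔS = 117 J/K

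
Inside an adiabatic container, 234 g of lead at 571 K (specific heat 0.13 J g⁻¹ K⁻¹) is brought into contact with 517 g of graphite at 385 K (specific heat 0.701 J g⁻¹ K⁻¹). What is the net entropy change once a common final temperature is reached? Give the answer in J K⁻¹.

Energy balance: T_f = (m₁c₁T₁ + m₂c₂T₂)/(m₁c₁ + m₂c₂) = 399.4 K.
ΔS₁ = m₁c₁ ln(T_f/T₁) = 30.42 × ln(399.4/571) = -10.87 J/K.
ΔS₂ = m₂c₂ ln(T_f/T₂) = 362.417 × ln(399.4/385) = 13.31 J/K.
ΔS_total = -10.87 + 13.31 = 2.44 J/K.

ΔS_total = 2.44 J/K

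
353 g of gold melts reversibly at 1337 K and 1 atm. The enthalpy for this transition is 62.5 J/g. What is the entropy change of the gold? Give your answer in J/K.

ΔS = 16.5 J/K

Heat absorbed by the substance: Q = mL = 353 × 62.5 = 22062.5 J.
At constant T, ΔS = Q_rev/T = 22062.5 / 1337 = 16.5 J/K.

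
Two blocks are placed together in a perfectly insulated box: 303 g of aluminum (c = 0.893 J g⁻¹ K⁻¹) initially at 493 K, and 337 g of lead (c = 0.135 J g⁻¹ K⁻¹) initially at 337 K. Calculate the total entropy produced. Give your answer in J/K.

Energy balance: T_f = (m₁c₁T₁ + m₂c₂T₂)/(m₁c₁ + m₂c₂) = 470.55 K.
ΔS₁ = m₁c₁ ln(T_f/T₁) = 270.579 × ln(470.55/493) = -12.613 J/K.
ΔS₂ = m₂c₂ ln(T_f/T₂) = 45.495 × ln(470.55/337) = 15.187 J/K.
ΔS_total = -12.613 + 15.187 = 2.57 J/K.

ΔS_total = 2.57 J/K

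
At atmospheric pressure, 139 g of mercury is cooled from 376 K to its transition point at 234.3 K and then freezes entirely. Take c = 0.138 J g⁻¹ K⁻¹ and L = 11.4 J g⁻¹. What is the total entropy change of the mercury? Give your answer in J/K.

ΔS = -15.8 J/K

Cooling step: ΔS₁ = m c ln(T_tr/T_i) = 139 × 0.138 × ln(234.3/376) = -9.073 J/K.
Phase change: ΔS₂ = −mL/T_tr = −139 × 11.4 / 234.3 = -6.763 J/K.
ΔS_total = (-9.073) + (-6.763) = -15.8 J/K.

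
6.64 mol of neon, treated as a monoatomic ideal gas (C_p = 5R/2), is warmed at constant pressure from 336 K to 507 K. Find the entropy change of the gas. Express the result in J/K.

ΔS = 56.8 J/K

At constant pressure, ΔS = nC_p ln(T₂/T₁) with C_p = 5R/2 = 20.79 J mol⁻¹ K⁻¹.
ΔS = 6.64 × 20.79 × ln(507/336) = 56.8 J/K.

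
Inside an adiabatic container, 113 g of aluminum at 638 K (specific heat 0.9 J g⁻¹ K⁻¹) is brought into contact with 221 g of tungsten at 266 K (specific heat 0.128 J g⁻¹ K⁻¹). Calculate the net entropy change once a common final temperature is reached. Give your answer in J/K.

ΔS_total = 7.11 J/K

Energy balance: T_f = (m₁c₁T₁ + m₂c₂T₂)/(m₁c₁ + m₂c₂) = 557.05 K.
ΔS₁ = m₁c₁ ln(T_f/T₁) = 101.7 × ln(557.05/638) = -13.8 J/K.
ΔS₂ = m₂c₂ ln(T_f/T₂) = 28.288 × ln(557.05/266) = 20.91 J/K.
ΔS_total = -13.8 + 20.91 = 7.11 J/K.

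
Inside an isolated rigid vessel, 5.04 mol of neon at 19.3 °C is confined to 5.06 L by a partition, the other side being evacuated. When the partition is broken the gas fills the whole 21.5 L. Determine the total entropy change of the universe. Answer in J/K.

No heat is exchanged and no work is done, so the ideal-gas temperature stays constant.
Entropy is a state function; using a reversible isothermal path, ΔS_gas = nR ln(V₂/V₁) = 5.04 × 8.314 × ln(21.5/5.06) = 60.6 J/K.
The insulated surroundings exchange no heat, so ΔS_surr = 0 and ΔS_universe = ΔS_gas.

ΔS_universe = 60.6 J/K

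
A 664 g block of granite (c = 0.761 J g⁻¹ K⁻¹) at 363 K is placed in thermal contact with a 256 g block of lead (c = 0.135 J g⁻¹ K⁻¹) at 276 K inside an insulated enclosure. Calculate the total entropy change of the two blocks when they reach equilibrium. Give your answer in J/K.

Energy balance: T_f = (m₁c₁T₁ + m₂c₂T₂)/(m₁c₁ + m₂c₂) = 357.43 K.
ΔS₁ = m₁c₁ ln(T_f/T₁) = 505.304 × ln(357.43/363) = -7.813 J/K.
ΔS₂ = m₂c₂ ln(T_f/T₂) = 34.56 × ln(357.43/276) = 8.935 J/K.
ΔS_total = -7.813 + 8.935 = 1.12 J/K.

ΔS_total = 1.12 J/K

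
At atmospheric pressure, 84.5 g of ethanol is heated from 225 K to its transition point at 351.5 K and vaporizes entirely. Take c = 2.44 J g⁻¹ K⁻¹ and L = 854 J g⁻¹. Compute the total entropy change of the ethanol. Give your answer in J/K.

Warming step: ΔS₁ = m c ln(T_tr/T_i) = 84.5 × 2.44 × ln(351.5/225) = 91.98 J/K.
Phase change: ΔS₂ = +mL/T_tr = 84.5 × 854 / 351.5 = 205.3 J/K.
ΔS_total = (91.98) + (205.3) = 297 J/K.

ΔS = 297 J/K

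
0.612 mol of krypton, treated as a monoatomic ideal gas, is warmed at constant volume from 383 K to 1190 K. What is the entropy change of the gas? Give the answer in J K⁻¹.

ΔS = 8.65 J/K

At constant volume, ΔS = nC_V ln(T₂/T₁) with C_V = 3R/2 = 12.47 J mol⁻¹ K⁻¹.
ΔS = 0.612 × 12.47 × ln(1190/383) = 8.65 J/K.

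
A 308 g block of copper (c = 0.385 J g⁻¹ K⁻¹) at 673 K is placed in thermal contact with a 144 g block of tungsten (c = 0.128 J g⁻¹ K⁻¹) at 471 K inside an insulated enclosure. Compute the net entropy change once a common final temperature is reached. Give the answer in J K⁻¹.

Energy balance: T_f = (m₁c₁T₁ + m₂c₂T₂)/(m₁c₁ + m₂c₂) = 645.83 K.
ΔS₁ = m₁c₁ ln(T_f/T₁) = 118.58 × ln(645.83/673) = -4.887 J/K.
ΔS₂ = m₂c₂ ln(T_f/T₂) = 18.432 × ln(645.83/471) = 5.818 J/K.
ΔS_total = -4.887 + 5.818 = 0.931 J/K.

ΔS_total = 0.931 J/K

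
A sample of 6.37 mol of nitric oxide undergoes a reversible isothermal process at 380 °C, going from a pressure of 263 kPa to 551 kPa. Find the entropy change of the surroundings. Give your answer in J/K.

For an isothermal ideal gas ΔS_gas = nR ln(P₁/P₂) = 6.37 × 8.314 × ln(263/551) = -39.2 J/K.
The process is reversible, so ΔS_surr = −ΔS_gas = 39.2 J/K and ΔS_universe = 0.

ΔS_surr = 39.2 J/K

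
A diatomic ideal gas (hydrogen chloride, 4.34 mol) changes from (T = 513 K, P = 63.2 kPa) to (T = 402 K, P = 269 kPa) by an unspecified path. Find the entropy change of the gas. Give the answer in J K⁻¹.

ΔS = nC_p ln(T₂/T₁) − nR ln(P₂/P₁), with C_p = 7R/2 = 29.1 J mol⁻¹ K⁻¹ for a diatomic ideal gas.
ΔS = 4.34 × [29.1 × ln(402/513) − 8.314 × ln(269/63.2)] = -83.1 J/K.

ΔS = -83.1 J/K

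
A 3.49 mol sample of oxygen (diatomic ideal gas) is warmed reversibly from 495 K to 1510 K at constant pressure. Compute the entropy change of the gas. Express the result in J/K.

ΔS = 113 J/K

At constant pressure, ΔS = nC_p ln(T₂/T₁) with C_p = 7R/2 = 29.1 J mol⁻¹ K⁻¹.
ΔS = 3.49 × 29.1 × ln(1510/495) = 113 J/K.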